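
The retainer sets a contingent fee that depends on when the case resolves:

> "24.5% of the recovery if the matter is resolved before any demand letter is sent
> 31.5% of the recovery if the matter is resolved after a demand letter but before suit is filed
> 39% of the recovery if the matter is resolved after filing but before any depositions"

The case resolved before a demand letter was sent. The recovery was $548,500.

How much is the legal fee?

$134,382.50

The matter resolved before a demand letter was sent, so the 24.5% rate applies.
$548,500 × 24.5% = $134,382.50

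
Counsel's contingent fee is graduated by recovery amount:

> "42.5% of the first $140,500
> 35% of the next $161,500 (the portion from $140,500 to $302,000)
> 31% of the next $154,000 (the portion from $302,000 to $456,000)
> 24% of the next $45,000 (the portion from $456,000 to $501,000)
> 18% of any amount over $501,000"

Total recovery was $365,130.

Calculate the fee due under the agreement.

First $140,500 at 42.5% = $59,712.50
Next $161,500 at 35% = $56,525.00
Remaining $63,130 at 31% = $19,570.30
Fee: $59,712.50 + $56,525.00 + $19,570.30 = $135,807.80

$135,807.80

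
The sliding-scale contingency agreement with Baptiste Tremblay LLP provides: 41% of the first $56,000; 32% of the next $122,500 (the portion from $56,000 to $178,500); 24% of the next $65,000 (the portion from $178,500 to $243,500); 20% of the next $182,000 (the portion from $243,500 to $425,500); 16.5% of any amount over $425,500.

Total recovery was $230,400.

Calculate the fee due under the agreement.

First $56,000 at 41% = $22,960.00
Next $122,500 at 32% = $39,200.00
Remaining $51,900 at 24% = $12,456.00
Fee: $22,960.00 + $39,200.00 + $12,456.00 = $74,616.00

$74,616.00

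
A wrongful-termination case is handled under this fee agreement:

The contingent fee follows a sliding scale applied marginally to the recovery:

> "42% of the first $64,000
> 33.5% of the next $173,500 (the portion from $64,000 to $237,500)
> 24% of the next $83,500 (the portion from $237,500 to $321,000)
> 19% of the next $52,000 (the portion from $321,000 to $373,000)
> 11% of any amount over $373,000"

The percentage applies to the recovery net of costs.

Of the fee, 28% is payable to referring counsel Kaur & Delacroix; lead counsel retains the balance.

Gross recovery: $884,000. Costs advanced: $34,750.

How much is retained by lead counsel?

$120,463.20

Fee base (net of costs): $884,000 − $34,750 = $849,250
First $64,000 at 42% = $26,880.00
Next $173,500 at 33.5% = $58,122.50
Next $83,500 at 24% = $20,040.00
Next $52,000 at 19% = $9,880.00
Remaining $476,250 at 11% = $52,387.50
Fee: $26,880.00 + $58,122.50 + $20,040.00 + $9,880.00 + $52,387.50 = $167,310.00
Referral share: 28% of $167,310.00 = $46,846.80; lead counsel retains $167,310.00 − $46,846.80 = $120,463.20.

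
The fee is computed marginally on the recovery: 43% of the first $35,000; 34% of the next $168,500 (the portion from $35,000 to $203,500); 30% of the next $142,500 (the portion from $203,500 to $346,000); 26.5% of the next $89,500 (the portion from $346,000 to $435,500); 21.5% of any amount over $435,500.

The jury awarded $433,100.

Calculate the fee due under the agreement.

First $35,000 at 43% = $15,050.00
Next $168,500 at 34% = $57,290.00
Next $142,500 at 30% = $42,750.00
Remaining $87,100 at 26.5% = $23,081.50
Fee: $15,050.00 + $57,290.00 + $42,750.00 + $23,081.50 = $138,171.50

$138,171.50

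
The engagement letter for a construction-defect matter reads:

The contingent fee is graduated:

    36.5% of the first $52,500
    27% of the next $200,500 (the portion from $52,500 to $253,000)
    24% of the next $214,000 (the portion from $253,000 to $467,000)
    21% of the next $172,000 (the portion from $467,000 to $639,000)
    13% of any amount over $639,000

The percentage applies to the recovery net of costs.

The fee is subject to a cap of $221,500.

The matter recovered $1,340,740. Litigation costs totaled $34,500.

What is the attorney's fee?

Fee base (net of costs): $1,340,740 − $34,500 = $1,306,240
First $52,500 at 36.5% = $19,162.50
Next $200,500 at 27% = $54,135.00
Next $214,000 at 24% = $51,360.00
Next $172,000 at 21% = $36,120.00
Remaining $667,240 at 13% = $86,741.20
Fee: $19,162.50 + $54,135.00 + $51,360.00 + $36,120.00 + $86,741.20 = $247,518.70
$247,518.70 exceeds the $221,500 cap, so the fee is capped at $221,500.00.

$221,500.00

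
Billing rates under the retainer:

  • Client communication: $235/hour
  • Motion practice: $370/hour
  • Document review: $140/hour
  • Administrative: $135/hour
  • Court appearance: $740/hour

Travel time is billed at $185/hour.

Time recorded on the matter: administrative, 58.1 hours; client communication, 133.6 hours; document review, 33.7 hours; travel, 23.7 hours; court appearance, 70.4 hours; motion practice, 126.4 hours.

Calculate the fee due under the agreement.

Client communication: 133.6 × $235 = $31,396.00
Motion practice: 126.4 × $370 = $46,768.00
Document review: 33.7 × $140 = $4,718.00
Administrative: 58.1 × $135 = $7,843.50
Court appearance: 70.4 × $740 = $52,096.00
Subtotal: $31,396.00 + $46,768.00 + $4,718.00 + $7,843.50 + $52,096.00 = $142,821.50
Travel: 23.7 × $185 = $4,384.50
Total: $142,821.50 + $4,384.50 = $147,206.00

$147,206.00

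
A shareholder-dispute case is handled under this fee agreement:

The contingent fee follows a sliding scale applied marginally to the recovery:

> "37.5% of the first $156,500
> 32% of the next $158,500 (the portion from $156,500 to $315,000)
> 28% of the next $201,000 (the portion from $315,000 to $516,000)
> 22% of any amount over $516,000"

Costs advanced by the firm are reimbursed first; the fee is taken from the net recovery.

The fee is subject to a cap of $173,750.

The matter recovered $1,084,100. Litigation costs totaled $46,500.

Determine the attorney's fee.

Fee base (net of costs): $1,084,100 − $46,500 = $1,037,600
First $156,500 at 37.5% = $58,687.50
Next $158,500 at 32% = $50,720.00
Next $201,000 at 28% = $56,280.00
Remaining $521,600 at 22% = $114,752.00
Fee: $58,687.50 + $50,720.00 + $56,280.00 + $114,752.00 = $280,439.50
$280,439.50 exceeds the $173,750 cap, so the fee is capped at $173,750.00.

$173,750.00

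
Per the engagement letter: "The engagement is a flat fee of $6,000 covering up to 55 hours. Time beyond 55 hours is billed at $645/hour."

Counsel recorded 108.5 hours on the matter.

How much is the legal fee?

$40,507.50

Flat fee: $6,000.00
Excess hours: 108.5 − 55 = 53.5
Overrun: 53.5 × $645 = $34,507.50
Total: $6,000.00 + $34,507.50 = $40,507.50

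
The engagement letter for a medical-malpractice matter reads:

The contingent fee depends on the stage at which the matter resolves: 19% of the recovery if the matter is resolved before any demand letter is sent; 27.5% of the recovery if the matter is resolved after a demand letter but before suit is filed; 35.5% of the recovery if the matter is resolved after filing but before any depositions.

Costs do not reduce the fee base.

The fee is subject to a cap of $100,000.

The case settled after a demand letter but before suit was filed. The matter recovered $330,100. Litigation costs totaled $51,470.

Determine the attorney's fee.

$90,777.50

Fee base is the gross recovery, $330,100; costs are reimbursed separately.
The matter settled after a demand letter but before suit was filed, so the 27.5% rate applies.
$330,100 × 27.5% = $90,777.50
$90,777.50 is under the $100,000 cap.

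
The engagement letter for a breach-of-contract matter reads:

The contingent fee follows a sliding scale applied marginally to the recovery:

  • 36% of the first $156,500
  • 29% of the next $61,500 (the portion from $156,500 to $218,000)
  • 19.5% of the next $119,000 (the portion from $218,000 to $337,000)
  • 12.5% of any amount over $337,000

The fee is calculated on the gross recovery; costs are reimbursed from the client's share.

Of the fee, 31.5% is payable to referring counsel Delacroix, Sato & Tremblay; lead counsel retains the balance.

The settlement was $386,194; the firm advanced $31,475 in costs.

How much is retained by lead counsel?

$70,917.54

Fee base is the gross recovery, $386,194; costs are reimbursed separately.
First $156,500 at 36% = $56,340.00
Next $61,500 at 29% = $17,835.00
Next $119,000 at 19.5% = $23,205.00
Remaining $49,194 at 12.5% = $6,149.25
Fee: $56,340.00 + $17,835.00 + $23,205.00 + $6,149.25 = $103,529.25
Referral share: 31.5% of $103,529.25 = $32,611.71; lead counsel retains $103,529.25 − $32,611.71 = $70,917.54.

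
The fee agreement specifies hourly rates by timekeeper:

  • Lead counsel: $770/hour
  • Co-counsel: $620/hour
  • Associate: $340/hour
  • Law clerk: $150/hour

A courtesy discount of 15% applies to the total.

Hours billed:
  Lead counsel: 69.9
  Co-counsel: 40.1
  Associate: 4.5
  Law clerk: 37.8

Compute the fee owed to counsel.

Lead counsel: 69.9 × $770 = $53,823.00
Co-counsel: 40.1 × $620 = $24,862.00
Associate: 4.5 × $340 = $1,530.00
Law clerk: 37.8 × $150 = $5,670.00
Subtotal: $85,885.00
Less 15% discount: −$12,882.75
Total: $85,885.00 − $12,882.75 = $73,002.25

$73,002.25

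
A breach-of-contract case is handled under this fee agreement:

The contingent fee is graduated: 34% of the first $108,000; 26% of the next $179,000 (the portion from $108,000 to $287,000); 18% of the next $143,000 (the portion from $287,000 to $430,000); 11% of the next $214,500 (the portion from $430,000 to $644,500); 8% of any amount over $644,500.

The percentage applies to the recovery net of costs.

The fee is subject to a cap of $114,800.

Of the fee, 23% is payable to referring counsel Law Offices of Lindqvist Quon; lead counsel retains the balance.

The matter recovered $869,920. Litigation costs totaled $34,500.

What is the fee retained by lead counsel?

Fee base (net of costs): $869,920 − $34,500 = $835,420
First $108,000 at 34% = $36,720.00
Next $179,000 at 26% = $46,540.00
Next $143,000 at 18% = $25,740.00
Next $214,500 at 11% = $23,595.00
Remaining $190,920 at 8% = $15,273.60
Fee: $36,720.00 + $46,540.00 + $25,740.00 + $23,595.00 + $15,273.60 = $147,868.60
$147,868.60 exceeds the $114,800 cap, so the fee is capped at $114,800.00.
Referral share: 23% of $114,800.00 = $26,404.00; lead counsel retains $114,800.00 − $26,404.00 = $88,396.00.

$88,396.00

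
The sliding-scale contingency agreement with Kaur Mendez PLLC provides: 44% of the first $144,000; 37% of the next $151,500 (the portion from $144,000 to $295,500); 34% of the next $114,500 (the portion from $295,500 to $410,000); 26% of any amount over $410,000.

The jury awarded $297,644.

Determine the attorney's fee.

First $144,000 at 44% = $63,360.00
Next $151,500 at 37% = $56,055.00
Remaining $2,144 at 34% = $728.96
Fee: $63,360.00 + $56,055.00 + $728.96 = $120,143.96

$120,143.96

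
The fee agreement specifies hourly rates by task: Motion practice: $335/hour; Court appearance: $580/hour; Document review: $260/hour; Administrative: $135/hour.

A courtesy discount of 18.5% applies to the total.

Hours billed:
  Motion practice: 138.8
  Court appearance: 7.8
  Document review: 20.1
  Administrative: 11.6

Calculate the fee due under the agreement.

Motion practice: 138.8 × $335 = $46,498.00
Court appearance: 7.8 × $580 = $4,524.00
Document review: 20.1 × $260 = $5,226.00
Administrative: 11.6 × $135 = $1,566.00
Subtotal: $57,814.00
Less 18.5% discount: −$10,695.59
Total: $57,814.00 − $10,695.59 = $47,118.41

$47,118.41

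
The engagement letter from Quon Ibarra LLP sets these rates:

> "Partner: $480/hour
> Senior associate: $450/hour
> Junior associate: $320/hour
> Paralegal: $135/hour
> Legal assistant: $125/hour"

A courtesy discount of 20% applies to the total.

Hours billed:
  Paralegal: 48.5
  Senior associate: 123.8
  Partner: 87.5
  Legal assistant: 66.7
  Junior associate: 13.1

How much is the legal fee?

Partner: 87.5 × $480 = $42,000.00
Senior associate: 123.8 × $450 = $55,710.00
Junior associate: 13.1 × $320 = $4,192.00
Paralegal: 48.5 × $135 = $6,547.50
Legal assistant: 66.7 × $125 = $8,337.50
Subtotal: $116,787.00
Less 20% discount: −$23,357.40
Total: $116,787.00 − $23,357.40 = $93,429.60

$93,429.60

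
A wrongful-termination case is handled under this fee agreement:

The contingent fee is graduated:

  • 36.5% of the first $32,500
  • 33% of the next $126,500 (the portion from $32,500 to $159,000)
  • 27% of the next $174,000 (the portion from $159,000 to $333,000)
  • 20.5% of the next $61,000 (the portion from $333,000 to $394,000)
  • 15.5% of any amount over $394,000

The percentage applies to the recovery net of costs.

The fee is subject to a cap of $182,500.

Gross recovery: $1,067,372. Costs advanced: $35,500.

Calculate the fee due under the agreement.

$182,500.00

Fee base (net of costs): $1,067,372 − $35,500 = $1,031,872
First $32,500 at 36.5% = $11,862.50
Next $126,500 at 33% = $41,745.00
Next $174,000 at 27% = $46,980.00
Next $61,000 at 20.5% = $12,505.00
Remaining $637,872 at 15.5% = $98,870.16
Fee: $11,862.50 + $41,745.00 + $46,980.00 + $12,505.00 + $98,870.16 = $211,962.66
$211,962.66 exceeds the $182,500 cap, so the fee is capped at $182,500.00.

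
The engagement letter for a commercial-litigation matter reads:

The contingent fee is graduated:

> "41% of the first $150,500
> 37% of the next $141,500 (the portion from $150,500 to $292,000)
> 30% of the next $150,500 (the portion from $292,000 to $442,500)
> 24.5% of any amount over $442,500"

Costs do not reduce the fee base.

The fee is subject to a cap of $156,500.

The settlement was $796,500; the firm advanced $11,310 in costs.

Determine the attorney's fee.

Fee base is the gross recovery, $796,500; costs are reimbursed separately.
First $150,500 at 41% = $61,705.00
Next $141,500 at 37% = $52,355.00
Next $150,500 at 30% = $45,150.00
Remaining $354,000 at 24.5% = $86,730.00
Fee: $61,705.00 + $52,355.00 + $45,150.00 + $86,730.00 = $245,940.00
$245,940.00 exceeds the $156,500 cap, so the fee is capped at $156,500.00.

$156,500.00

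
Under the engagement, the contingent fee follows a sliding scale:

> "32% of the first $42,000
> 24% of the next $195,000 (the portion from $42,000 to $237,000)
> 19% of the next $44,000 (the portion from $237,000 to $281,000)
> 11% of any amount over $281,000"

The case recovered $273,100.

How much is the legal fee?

First $42,000 at 32% = $13,440.00
Next $195,000 at 24% = $46,800.00
Remaining $36,100 at 19% = $6,859.00
Fee: $13,440.00 + $46,800.00 + $6,859.00 = $67,099.00

$67,099.00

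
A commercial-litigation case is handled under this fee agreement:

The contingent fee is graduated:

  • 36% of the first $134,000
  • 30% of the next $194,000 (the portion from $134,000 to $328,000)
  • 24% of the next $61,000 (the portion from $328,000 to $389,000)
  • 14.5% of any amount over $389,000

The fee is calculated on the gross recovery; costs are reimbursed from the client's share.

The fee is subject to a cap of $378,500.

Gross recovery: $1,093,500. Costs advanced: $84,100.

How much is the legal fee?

$223,232.50

Fee base is the gross recovery, $1,093,500; costs are reimbursed separately.
First $134,000 at 36% = $48,240.00
Next $194,000 at 30% = $58,200.00
Next $61,000 at 24% = $14,640.00
Remaining $704,500 at 14.5% = $102,152.50
Fee: $48,240.00 + $58,200.00 + $14,640.00 + $102,152.50 = $223,232.50
$223,232.50 is under the $378,500 cap.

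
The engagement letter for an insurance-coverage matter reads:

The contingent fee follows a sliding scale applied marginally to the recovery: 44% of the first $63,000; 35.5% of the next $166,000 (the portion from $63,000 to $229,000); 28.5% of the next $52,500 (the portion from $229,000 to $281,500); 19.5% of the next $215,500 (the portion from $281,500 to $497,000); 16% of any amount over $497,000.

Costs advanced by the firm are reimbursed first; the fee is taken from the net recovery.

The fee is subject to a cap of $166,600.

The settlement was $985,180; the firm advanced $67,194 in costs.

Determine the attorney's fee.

Fee base (net of costs): $985,180 − $67,194 = $917,986
First $63,000 at 44% = $27,720.00
Next $166,000 at 35.5% = $58,930.00
Next $52,500 at 28.5% = $14,962.50
Next $215,500 at 19.5% = $42,022.50
Remaining $420,986 at 16% = $67,357.76
Fee: $27,720.00 + $58,930.00 + $14,962.50 + $42,022.50 + $67,357.76 = $210,992.76
$210,992.76 exceeds the $166,600 cap, so the fee is capped at $166,600.00.

$166,600.00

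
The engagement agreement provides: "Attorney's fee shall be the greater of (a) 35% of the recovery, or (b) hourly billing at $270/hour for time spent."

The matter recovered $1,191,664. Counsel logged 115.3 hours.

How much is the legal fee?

(a) 35% of $1,191,664 = $417,082.40
(b) 115.3 × $270 = $31,131.00
The greater is (a): $417,082.40.

$417,082.40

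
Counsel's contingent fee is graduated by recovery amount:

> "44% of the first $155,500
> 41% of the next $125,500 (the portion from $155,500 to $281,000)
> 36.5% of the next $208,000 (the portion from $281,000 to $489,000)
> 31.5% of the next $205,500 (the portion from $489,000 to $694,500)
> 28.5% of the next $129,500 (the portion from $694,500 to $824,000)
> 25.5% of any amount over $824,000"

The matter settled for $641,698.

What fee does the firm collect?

$243,894.87

First $155,500 at 44% = $68,420.00
Next $125,500 at 41% = $51,455.00
Next $208,000 at 36.5% = $75,920.00
Remaining $152,698 at 31.5% = $48,099.87
Fee: $68,420.00 + $51,455.00 + $75,920.00 + $48,099.87 = $243,894.87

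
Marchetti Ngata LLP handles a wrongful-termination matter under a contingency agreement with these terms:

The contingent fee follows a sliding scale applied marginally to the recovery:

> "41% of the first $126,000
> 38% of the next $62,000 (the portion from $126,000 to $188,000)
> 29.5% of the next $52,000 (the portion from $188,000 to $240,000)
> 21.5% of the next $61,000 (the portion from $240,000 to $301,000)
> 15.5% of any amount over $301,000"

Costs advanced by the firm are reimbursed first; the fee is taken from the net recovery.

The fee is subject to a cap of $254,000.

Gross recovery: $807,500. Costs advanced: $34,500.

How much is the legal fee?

Fee base (net of costs): $807,500 − $34,500 = $773,000
First $126,000 at 41% = $51,660.00
Next $62,000 at 38% = $23,560.00
Next $52,000 at 29.5% = $15,340.00
Next $61,000 at 21.5% = $13,115.00
Remaining $472,000 at 15.5% = $73,160.00
Fee: $51,660.00 + $23,560.00 + $15,340.00 + $13,115.00 + $73,160.00 = $176,835.00
$176,835.00 is under the $254,000 cap.

$176,835.00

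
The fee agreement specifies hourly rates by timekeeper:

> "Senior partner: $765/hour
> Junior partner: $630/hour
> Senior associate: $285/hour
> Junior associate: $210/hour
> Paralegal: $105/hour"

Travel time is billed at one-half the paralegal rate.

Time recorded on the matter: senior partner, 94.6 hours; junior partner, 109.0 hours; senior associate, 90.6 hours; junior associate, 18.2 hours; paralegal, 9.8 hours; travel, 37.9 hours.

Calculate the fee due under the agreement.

Senior partner: 94.6 × $765 = $72,369.00
Junior partner: 109.0 × $630 = $68,670.00
Senior associate: 90.6 × $285 = $25,821.00
Junior associate: 18.2 × $210 = $3,822.00
Paralegal: 9.8 × $105 = $1,029.00
Subtotal: $72,369.00 + $68,670.00 + $25,821.00 + $3,822.00 + $1,029.00 = $171,711.00
Travel: 37.9 × ($105 ÷ 2) = 37.9 × $52.50 = $1,989.75
Total: $171,711.00 + $1,989.75 = $173,700.75

$173,700.75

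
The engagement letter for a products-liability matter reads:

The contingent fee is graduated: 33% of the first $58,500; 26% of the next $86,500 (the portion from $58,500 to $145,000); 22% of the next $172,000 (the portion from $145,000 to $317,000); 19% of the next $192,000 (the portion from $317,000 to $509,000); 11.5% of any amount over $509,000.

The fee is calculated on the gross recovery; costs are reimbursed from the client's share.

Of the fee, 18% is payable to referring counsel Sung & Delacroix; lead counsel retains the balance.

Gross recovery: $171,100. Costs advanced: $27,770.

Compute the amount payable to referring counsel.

$8,556.66

Fee base is the gross recovery, $171,100; costs are reimbursed separately.
First $58,500 at 33% = $19,305.00
Next $86,500 at 26% = $22,490.00
Remaining $26,100 at 22% = $5,742.00
Fee: $19,305.00 + $22,490.00 + $5,742.00 = $47,537.00
Referral share: 18% of $47,537.00 = $8,556.66; lead counsel retains $47,537.00 − $8,556.66 = $38,980.34.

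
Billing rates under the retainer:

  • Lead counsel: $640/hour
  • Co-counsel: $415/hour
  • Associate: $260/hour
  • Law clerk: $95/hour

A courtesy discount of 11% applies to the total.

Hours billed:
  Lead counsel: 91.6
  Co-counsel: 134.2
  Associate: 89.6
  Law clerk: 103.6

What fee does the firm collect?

Lead counsel: 91.6 × $640 = $58,624.00
Co-counsel: 134.2 × $415 = $55,693.00
Associate: 89.6 × $260 = $23,296.00
Law clerk: 103.6 × $95 = $9,842.00
Subtotal: $147,455.00
Less 11% discount: −$16,220.05
Total: $147,455.00 − $16,220.05 = $131,234.95

$131,234.95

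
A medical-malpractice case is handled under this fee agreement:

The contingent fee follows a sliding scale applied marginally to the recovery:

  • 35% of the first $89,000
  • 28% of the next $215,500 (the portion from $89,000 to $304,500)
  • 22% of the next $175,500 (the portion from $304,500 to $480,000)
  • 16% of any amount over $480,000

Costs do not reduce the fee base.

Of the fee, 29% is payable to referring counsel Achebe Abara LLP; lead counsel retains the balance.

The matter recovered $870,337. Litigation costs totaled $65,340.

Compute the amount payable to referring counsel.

Fee base is the gross recovery, $870,337; costs are reimbursed separately.
First $89,000 at 35% = $31,150.00
Next $215,500 at 28% = $60,340.00
Next $175,500 at 22% = $38,610.00
Remaining $390,337 at 16% = $62,453.92
Fee: $31,150.00 + $60,340.00 + $38,610.00 + $62,453.92 = $192,553.92
Referral share: 29% of $192,553.92 = $55,840.64; lead counsel retains $192,553.92 − $55,840.64 = $136,713.28.

$55,840.64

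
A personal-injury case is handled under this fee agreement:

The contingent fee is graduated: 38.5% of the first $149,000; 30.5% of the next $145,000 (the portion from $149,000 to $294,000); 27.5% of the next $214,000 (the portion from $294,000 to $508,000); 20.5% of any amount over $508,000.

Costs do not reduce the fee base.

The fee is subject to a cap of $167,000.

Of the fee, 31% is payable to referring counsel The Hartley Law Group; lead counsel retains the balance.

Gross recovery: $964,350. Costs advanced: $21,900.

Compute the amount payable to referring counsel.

$51,770.00

Fee base is the gross recovery, $964,350; costs are reimbursed separately.
First $149,000 at 38.5% = $57,365.00
Next $145,000 at 30.5% = $44,225.00
Next $214,000 at 27.5% = $58,850.00
Remaining $456,350 at 20.5% = $93,551.75
Fee: $57,365.00 + $44,225.00 + $58,850.00 + $93,551.75 = $253,991.75
$253,991.75 exceeds the $167,000 cap, so the fee is capped at $167,000.00.
Referral share: 31% of $167,000.00 = $51,770.00; lead counsel retains $167,000.00 − $51,770.00 = $115,230.00.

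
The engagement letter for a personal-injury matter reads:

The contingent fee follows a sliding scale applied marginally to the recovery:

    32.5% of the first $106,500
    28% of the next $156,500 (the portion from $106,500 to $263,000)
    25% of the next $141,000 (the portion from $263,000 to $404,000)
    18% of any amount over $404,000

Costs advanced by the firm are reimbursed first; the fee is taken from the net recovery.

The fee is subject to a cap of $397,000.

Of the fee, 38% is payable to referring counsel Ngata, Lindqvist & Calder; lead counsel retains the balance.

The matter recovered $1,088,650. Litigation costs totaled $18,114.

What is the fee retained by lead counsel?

$144,868.57

Fee base (net of costs): $1,088,650 − $18,114 = $1,070,536
First $106,500 at 32.5% = $34,612.50
Next $156,500 at 28% = $43,820.00
Next $141,000 at 25% = $35,250.00
Remaining $666,536 at 18% = $119,976.48
Fee: $34,612.50 + $43,820.00 + $35,250.00 + $119,976.48 = $233,658.98
$233,658.98 is under the $397,000 cap.
Referral share: 38% of $233,658.98 = $88,790.41; lead counsel retains $233,658.98 − $88,790.41 = $144,868.57.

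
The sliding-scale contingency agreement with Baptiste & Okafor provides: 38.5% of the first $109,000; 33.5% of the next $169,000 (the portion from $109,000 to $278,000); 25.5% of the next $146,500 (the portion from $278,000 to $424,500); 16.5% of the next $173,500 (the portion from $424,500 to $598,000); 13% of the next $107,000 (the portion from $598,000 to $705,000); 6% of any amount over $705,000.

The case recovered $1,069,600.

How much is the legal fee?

First $109,000 at 38.5% = $41,965.00
Next $169,000 at 33.5% = $56,615.00
Next $146,500 at 25.5% = $37,357.50
Next $173,500 at 16.5% = $28,627.50
Next $107,000 at 13% = $13,910.00
Remaining $364,600 at 6% = $21,876.00
Fee: $41,965.00 + $56,615.00 + $37,357.50 + $28,627.50 + $13,910.00 + $21,876.00 = $200,351.00

$200,351.00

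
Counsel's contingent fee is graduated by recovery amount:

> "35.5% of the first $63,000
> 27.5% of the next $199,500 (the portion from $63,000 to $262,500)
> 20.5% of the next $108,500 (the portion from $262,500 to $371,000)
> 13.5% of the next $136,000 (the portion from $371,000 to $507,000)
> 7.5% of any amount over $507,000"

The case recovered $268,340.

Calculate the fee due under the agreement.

$78,424.70

First $63,000 at 35.5% = $22,365.00
Next $199,500 at 27.5% = $54,862.50
Remaining $5,840 at 20.5% = $1,197.20
Fee: $22,365.00 + $54,862.50 + $1,197.20 = $78,424.70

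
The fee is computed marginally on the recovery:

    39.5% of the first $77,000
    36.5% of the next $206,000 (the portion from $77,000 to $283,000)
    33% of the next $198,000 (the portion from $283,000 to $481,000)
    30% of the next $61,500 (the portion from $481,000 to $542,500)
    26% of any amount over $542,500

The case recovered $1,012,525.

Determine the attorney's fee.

First $77,000 at 39.5% = $30,415.00
Next $206,000 at 36.5% = $75,190.00
Next $198,000 at 33% = $65,340.00
Next $61,500 at 30% = $18,450.00
Remaining $470,025 at 26% = $122,206.50
Fee: $30,415.00 + $75,190.00 + $65,340.00 + $18,450.00 + $122,206.50 = $311,601.50

$311,601.50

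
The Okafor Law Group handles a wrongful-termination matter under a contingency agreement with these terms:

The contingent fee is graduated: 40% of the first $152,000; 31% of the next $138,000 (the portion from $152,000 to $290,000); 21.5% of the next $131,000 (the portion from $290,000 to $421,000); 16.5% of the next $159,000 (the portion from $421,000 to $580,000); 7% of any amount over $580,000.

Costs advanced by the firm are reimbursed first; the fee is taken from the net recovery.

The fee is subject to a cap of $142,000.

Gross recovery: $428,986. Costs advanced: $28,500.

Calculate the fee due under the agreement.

$127,334.49

Fee base (net of costs): $428,986 − $28,500 = $400,486
First $152,000 at 40% = $60,800.00
Next $138,000 at 31% = $42,780.00
Remaining $110,486 at 21.5% = $23,754.49
Fee: $60,800.00 + $42,780.00 + $23,754.49 = $127,334.49
$127,334.49 is under the $142,000 cap.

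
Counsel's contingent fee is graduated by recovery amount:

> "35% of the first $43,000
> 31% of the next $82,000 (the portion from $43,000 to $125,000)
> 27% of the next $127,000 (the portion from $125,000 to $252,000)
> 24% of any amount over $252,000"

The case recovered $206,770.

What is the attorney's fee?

$62,547.90

First $43,000 at 35% = $15,050.00
Next $82,000 at 31% = $25,420.00
Remaining $81,770 at 27% = $22,077.90
Fee: $15,050.00 + $25,420.00 + $22,077.90 = $62,547.90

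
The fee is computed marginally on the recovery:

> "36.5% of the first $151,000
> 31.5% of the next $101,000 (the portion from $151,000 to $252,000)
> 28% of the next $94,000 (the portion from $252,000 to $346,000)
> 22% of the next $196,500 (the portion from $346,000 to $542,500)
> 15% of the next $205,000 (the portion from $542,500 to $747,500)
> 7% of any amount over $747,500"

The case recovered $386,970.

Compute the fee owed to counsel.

First $151,000 at 36.5% = $55,115.00
Next $101,000 at 31.5% = $31,815.00
Next $94,000 at 28% = $26,320.00
Remaining $40,970 at 22% = $9,013.40
Fee: $55,115.00 + $31,815.00 + $26,320.00 + $9,013.40 = $122,263.40

$122,263.40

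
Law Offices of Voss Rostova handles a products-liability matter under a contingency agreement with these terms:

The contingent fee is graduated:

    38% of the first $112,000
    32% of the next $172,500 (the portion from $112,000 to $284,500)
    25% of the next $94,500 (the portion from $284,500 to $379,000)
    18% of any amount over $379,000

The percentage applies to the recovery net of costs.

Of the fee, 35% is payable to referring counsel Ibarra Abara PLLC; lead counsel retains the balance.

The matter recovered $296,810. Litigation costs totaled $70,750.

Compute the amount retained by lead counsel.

Fee base (net of costs): $296,810 − $70,750 = $226,060
First $112,000 at 38% = $42,560.00
Remaining $114,060 at 32% = $36,499.20
Fee: $42,560.00 + $36,499.20 = $79,059.20
Referral share: 35% of $79,059.20 = $27,670.72; lead counsel retains $79,059.20 − $27,670.72 = $51,388.48.

$51,388.48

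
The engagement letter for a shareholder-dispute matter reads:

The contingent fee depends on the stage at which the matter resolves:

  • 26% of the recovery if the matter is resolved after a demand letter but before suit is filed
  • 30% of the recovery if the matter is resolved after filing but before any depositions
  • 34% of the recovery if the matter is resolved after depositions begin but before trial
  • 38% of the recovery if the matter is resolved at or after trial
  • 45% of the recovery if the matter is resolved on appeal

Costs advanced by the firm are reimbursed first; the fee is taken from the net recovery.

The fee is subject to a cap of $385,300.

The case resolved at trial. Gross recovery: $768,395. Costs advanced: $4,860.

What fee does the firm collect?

$290,143.30

Fee base (net of costs): $768,395 − $4,860 = $763,535
The matter resolved at trial, so the 38% rate applies.
$763,535 × 38% = $290,143.30
$290,143.30 is under the $385,300 cap.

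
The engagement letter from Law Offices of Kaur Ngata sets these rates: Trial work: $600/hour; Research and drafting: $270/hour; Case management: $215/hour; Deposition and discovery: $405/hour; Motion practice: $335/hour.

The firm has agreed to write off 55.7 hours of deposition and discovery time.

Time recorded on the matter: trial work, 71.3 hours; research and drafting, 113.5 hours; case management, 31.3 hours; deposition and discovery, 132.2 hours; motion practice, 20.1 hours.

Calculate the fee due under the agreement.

Trial work: 71.3 × $600 = $42,780.00
Research and drafting: 113.5 × $270 = $30,645.00
Case management: 31.3 × $215 = $6,729.50
Deposition and discovery: 132.2 × $405 = $53,541.00
Motion practice: 20.1 × $335 = $6,733.50
Subtotal: $140,429.00
Write-off: 55.7 × $405 = $22,558.50
Total: $140,429.00 − $22,558.50 = $117,870.50

$117,870.50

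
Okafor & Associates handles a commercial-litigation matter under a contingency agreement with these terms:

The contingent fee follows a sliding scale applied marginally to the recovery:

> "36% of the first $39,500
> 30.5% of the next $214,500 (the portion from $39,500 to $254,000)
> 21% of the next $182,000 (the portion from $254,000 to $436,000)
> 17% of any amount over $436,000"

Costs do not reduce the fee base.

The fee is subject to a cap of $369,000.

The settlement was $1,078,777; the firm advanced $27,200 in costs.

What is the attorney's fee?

Fee base is the gross recovery, $1,078,777; costs are reimbursed separately.
First $39,500 at 36% = $14,220.00
Next $214,500 at 30.5% = $65,422.50
Next $182,000 at 21% = $38,220.00
Remaining $642,777 at 17% = $109,272.09
Fee: $14,220.00 + $65,422.50 + $38,220.00 + $109,272.09 = $227,134.59
$227,134.59 is under the $369,000 cap.

$227,134.59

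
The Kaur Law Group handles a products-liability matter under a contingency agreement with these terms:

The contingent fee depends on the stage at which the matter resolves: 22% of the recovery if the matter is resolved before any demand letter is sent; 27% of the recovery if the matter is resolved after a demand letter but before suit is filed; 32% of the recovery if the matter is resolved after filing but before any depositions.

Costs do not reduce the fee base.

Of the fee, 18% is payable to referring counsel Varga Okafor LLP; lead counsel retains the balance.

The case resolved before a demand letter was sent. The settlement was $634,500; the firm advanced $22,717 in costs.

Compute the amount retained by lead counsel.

Fee base is the gross recovery, $634,500; costs are reimbursed separately.
The matter resolved before a demand letter was sent, so the 22% rate applies.
$634,500 × 22% = $139,590.00
Referral share: 18% of $139,590.00 = $25,126.20; lead counsel retains $139,590.00 − $25,126.20 = $114,463.80.

$114,463.80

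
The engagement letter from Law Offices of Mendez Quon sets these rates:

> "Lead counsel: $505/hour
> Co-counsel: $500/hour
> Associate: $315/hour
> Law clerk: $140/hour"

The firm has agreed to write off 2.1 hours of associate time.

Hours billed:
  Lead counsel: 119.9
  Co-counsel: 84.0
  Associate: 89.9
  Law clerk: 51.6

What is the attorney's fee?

Lead counsel: 119.9 × $505 = $60,549.50
Co-counsel: 84.0 × $500 = $42,000.00
Associate: 89.9 × $315 = $28,318.50
Law clerk: 51.6 × $140 = $7,224.00
Subtotal: $138,092.00
Write-off: 2.1 × $315 = $661.50
Total: $138,092.00 − $661.50 = $137,430.50

$137,430.50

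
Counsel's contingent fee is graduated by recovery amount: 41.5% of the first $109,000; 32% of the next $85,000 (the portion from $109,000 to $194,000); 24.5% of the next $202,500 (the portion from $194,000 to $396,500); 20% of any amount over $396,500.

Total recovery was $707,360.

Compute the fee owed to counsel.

$184,219.50

First $109,000 at 41.5% = $45,235.00
Next $85,000 at 32% = $27,200.00
Next $202,500 at 24.5% = $49,612.50
Remaining $310,860 at 20% = $62,172.00
Fee: $45,235.00 + $27,200.00 + $49,612.50 + $62,172.00 = $184,219.50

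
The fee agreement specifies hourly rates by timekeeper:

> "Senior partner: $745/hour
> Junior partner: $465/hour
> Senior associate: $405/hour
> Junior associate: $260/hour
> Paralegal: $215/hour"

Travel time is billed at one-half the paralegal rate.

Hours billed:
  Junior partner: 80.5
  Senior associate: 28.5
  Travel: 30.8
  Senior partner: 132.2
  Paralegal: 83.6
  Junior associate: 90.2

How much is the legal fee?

$192,201.00

Senior partner: 132.2 × $745 = $98,489.00
Junior partner: 80.5 × $465 = $37,432.50
Senior associate: 28.5 × $405 = $11,542.50
Junior associate: 90.2 × $260 = $23,452.00
Paralegal: 83.6 × $215 = $17,974.00
Subtotal: $98,489.00 + $37,432.50 + $11,542.50 + $23,452.00 + $17,974.00 = $188,890.00
Travel: 30.8 × ($215 ÷ 2) = 30.8 × $107.50 = $3,311.00
Total: $188,890.00 + $3,311.00 = $192,201.00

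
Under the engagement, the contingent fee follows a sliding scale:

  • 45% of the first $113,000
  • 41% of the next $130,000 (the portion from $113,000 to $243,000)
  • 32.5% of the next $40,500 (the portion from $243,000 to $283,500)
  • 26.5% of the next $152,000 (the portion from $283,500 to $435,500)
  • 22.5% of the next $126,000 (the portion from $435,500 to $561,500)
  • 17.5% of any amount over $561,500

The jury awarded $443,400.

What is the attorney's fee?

$159,370.00

First $113,000 at 45% = $50,850.00
Next $130,000 at 41% = $53,300.00
Next $40,500 at 32.5% = $13,162.50
Next $152,000 at 26.5% = $40,280.00
Remaining $7,900 at 22.5% = $1,777.50
Fee: $50,850.00 + $53,300.00 + $13,162.50 + $40,280.00 + $1,777.50 = $159,370.00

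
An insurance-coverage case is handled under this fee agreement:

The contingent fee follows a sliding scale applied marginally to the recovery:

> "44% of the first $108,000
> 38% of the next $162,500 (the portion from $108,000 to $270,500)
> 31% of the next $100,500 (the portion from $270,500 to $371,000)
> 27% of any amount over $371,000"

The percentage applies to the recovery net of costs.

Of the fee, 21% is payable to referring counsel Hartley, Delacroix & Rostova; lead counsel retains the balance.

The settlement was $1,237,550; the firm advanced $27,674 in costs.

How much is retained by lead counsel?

Fee base (net of costs): $1,237,550 − $27,674 = $1,209,876
First $108,000 at 44% = $47,520.00
Next $162,500 at 38% = $61,750.00
Next $100,500 at 31% = $31,155.00
Remaining $838,876 at 27% = $226,496.52
Fee: $47,520.00 + $61,750.00 + $31,155.00 + $226,496.52 = $366,921.52
Referral share: 21% of $366,921.52 = $77,053.52; lead counsel retains $366,921.52 − $77,053.52 = $289,868.00.

$289,868.00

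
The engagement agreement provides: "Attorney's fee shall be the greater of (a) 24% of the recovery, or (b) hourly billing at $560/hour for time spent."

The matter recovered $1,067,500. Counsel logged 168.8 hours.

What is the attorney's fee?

(a) 24% of $1,067,500 = $256,200.00
(b) 168.8 × $560 = $94,528.00
The greater is (a): $256,200.00.

$256,200.00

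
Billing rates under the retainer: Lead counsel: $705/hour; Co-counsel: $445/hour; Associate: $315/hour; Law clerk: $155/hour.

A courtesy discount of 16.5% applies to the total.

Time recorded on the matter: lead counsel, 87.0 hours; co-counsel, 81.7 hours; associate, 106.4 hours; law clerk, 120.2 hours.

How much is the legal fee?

Lead counsel: 87.0 × $705 = $61,335.00
Co-counsel: 81.7 × $445 = $36,356.50
Associate: 106.4 × $315 = $33,516.00
Law clerk: 120.2 × $155 = $18,631.00
Subtotal: $149,838.50
Less 16.5% discount: −$24,723.35
Total: $149,838.50 − $24,723.35 = $125,115.15

$125,115.15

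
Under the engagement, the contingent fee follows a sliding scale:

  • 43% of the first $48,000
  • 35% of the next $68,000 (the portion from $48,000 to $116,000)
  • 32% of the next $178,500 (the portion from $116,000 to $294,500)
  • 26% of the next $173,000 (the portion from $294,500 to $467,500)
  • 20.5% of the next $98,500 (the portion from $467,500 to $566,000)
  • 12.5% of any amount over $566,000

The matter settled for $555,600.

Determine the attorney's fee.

First $48,000 at 43% = $20,640.00
Next $68,000 at 35% = $23,800.00
Next $178,500 at 32% = $57,120.00
Next $173,000 at 26% = $44,980.00
Remaining $88,100 at 20.5% = $18,060.50
Fee: $20,640.00 + $23,800.00 + $57,120.00 + $44,980.00 + $18,060.50 = $164,600.50

$164,600.50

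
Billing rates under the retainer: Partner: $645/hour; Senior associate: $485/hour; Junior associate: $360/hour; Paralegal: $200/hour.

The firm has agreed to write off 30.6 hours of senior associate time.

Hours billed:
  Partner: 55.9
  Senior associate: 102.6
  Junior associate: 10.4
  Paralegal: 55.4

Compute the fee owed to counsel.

Partner: 55.9 × $645 = $36,055.50
Senior associate: 102.6 × $485 = $49,761.00
Junior associate: 10.4 × $360 = $3,744.00
Paralegal: 55.4 × $200 = $11,080.00
Subtotal: $100,640.50
Write-off: 30.6 × $485 = $14,841.00
Total: $100,640.50 − $14,841.00 = $85,799.50

$85,799.50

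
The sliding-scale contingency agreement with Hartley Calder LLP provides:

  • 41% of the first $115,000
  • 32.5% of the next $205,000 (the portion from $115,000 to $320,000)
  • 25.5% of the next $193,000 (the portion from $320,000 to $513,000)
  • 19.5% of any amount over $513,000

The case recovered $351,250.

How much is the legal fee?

$121,743.75

First $115,000 at 41% = $47,150.00
Next $205,000 at 32.5% = $66,625.00
Remaining $31,250 at 25.5% = $7,968.75
Fee: $47,150.00 + $66,625.00 + $7,968.75 = $121,743.75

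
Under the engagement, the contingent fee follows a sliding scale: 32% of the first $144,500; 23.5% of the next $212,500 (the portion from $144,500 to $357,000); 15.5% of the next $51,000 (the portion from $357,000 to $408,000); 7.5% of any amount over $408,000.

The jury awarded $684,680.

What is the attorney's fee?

$124,833.50

First $144,500 at 32% = $46,240.00
Next $212,500 at 23.5% = $49,937.50
Next $51,000 at 15.5% = $7,905.00
Remaining $276,680 at 7.5% = $20,751.00
Fee: $46,240.00 + $49,937.50 + $7,905.00 + $20,751.00 = $124,833.50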